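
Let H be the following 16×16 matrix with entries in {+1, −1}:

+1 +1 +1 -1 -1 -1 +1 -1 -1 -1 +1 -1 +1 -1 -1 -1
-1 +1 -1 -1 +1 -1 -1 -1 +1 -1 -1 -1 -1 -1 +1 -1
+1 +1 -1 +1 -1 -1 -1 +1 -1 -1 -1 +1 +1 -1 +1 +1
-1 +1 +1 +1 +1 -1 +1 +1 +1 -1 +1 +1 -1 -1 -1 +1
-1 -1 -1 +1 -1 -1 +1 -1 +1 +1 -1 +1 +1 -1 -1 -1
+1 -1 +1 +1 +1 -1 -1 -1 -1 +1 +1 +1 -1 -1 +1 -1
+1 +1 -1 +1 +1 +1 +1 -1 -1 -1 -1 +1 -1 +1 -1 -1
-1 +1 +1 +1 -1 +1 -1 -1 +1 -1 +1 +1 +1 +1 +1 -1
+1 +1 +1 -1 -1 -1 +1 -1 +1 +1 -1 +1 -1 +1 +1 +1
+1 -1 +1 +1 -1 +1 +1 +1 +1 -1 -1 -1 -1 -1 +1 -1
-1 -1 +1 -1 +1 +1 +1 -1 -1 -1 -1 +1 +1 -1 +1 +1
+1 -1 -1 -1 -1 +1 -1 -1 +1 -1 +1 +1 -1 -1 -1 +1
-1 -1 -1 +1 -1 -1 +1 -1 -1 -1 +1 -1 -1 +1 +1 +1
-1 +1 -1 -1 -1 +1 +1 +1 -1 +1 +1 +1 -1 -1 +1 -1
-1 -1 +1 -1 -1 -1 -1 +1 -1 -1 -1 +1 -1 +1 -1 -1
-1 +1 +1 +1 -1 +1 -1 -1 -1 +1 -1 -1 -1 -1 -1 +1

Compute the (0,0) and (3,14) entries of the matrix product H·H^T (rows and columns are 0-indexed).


Row 0 of H: [1, 1, 1, -1, -1, -1, 1, -1, -1, -1, 1, -1, 1, -1, -1, -1].
Row 3 of H: [-1, 1, 1, 1, 1, -1, 1, 1, 1, -1, 1, 1, -1, -1, -1, 1].
Row 14 of H: [-1, -1, 1, -1, -1, -1, -1, 1, -1, -1, -1, 1, -1, 1, -1, -1].
(H·H^T)[0][0] = Σ_j H[0][j]·H[0][j] = (1)² + (1)² + (1)² + (-1)² + (-1)² + (-1)² + (1)² + (-1)² + (-1)² + (-1)² + (1)² + (-1)² + (1)² + (-1)² + (-1)² + (-1)² = 1 + 1 + 1 + 1 + 1 + 1 + 1 + 1 + 1 + 1 + 1 + 1 + 1 + 1 + 1 + 1 = 16.
(H·H^T)[3][14] = Σ_j H[3][j]·H[14][j] = (-1)·(-1) + (1)·(-1) + (1)·(1) + (1)·(-1) + (1)·(-1) + (-1)·(-1) + (1)·(-1) + (1)·(1) + (1)·(-1) + (-1)·(-1) + (1)·(-1) + (1)·(1) + (-1)·(-1) + (-1)·(1) + (-1)·(-1) + (1)·(-1) = 1 + -1 + 1 + -1 + -1 + 1 + -1 + 1 + -1 + 1 + -1 + 1 + 1 + -1 + 1 + -1 = 0.
So rows 3 and 14 are orthogonal; the diagonal entry equals n = 16.

(0,0) entry = 16; (3,14) entry = 0.


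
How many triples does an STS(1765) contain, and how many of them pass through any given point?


An STS(v) is a 2-(v, 3, 1) BIBD: block size k = 3, λ = 1.
Replication: r(k − 1) = λ(v − 1) ⇒ r·2 = 1765 − 1 = 1764 ⇒ r = 882.
Block count: b = v(v − 1)/6 = 1765·1764/6 = 3113460/6 = 518910.

r = 882, b = 518910.


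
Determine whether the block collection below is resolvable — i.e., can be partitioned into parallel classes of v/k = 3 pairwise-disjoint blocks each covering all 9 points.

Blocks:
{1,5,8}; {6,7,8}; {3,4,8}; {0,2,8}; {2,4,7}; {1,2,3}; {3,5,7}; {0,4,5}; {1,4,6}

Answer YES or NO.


v = 9, block size k = 3, number of blocks = 9.
For resolvability, blocks must partition into parallel classes of size v/k = 3.
Total blocks must therefore be a multiple of 3: 9 = 3·3 + 0 ⇒ divisible ✓.
Consider block {1,5,8}. The only other block(s) in the collection disjoint from it are {2,4,7} — just 1 block(s). Any parallel class containing {1,5,8} would need 2 other blocks each disjoint from it, so no parallel class of size 3 can contain {1,5,8}.
Since every block must belong to some parallel class in a resolution, the collection cannot be partitioned into parallel classes.
Resolvable? NO.

NO


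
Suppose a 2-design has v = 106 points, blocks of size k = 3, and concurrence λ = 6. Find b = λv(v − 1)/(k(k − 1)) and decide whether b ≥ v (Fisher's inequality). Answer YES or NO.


r = λ(v − 1)/(k − 1) = 6·105/2 = 315.
b = vr/k = 106·315/3 = 11130.
Fisher's inequality: b ≥ v ⇔ 11130 ≥ 106? YES.

YES


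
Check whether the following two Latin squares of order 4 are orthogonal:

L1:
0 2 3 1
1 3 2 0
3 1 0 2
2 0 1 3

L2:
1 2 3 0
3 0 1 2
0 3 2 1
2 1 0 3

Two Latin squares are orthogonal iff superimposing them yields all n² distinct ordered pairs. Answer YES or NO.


Form the n² = 16 superimposed pairs (L1[i][j], L2[i][j]), row by row (rows and columns indexed from 0):
row 0: (0,1) (2,2) (3,3) (1,0)
row 1: (1,3) (3,0) (2,1) (0,2)
row 2: (3,0) (1,3) (0,2) (2,1)
row 3: (2,2) (0,1) (1,0) (3,3)
Orthogonality requires all 16 pairs distinct.
But the pair (3,0) repeats: cell (1,1) has L1 = 3, L2 = 0, and cell (2,0) has L1 = 3, L2 = 0.
A repeated pair means some other pair never occurs (only 8 distinct pairs out of 16), so the squares are not orthogonal.
Conclusion: NO.

NO


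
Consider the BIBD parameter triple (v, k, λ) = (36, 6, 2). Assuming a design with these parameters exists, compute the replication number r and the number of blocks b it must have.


Any 2-(v, k, λ) BIBD satisfies two necessary conditions:
  (i)  Each point sits in r blocks, and counting incidences through any fixed point gives r(k − 1) = λ(v − 1), so r = λ(v − 1)/(k − 1).
  (ii) Total incidences bk = vr, so b = vr/k.
Step 1: r = λ(v − 1)/(k − 1) = 2·(36 − 1)/(6 − 1) = 2·35/5 = 70/5 = 14.
Step 2: b = vr/k = 36·14/6 = 504/6 = 84.
Check integrality: r = 14 ∈ Z ✓, b = 84 ∈ Z ✓.
(These identities are necessary conditions: they determine r and b for any design with these parameters, but do not by themselves prove that one exists.)

r = 14, b = 84.


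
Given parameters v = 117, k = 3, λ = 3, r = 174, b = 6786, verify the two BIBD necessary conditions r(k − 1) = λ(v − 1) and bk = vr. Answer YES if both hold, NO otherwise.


Condition (i): r(k − 1) = 174·2 = 348; λ(v − 1) = 3·116 = 348. Match? YES.
Condition (ii): bk = 6786·3 = 20358; vr = 117·174 = 20358. Match? YES.
Both conditions hold? YES.

YES


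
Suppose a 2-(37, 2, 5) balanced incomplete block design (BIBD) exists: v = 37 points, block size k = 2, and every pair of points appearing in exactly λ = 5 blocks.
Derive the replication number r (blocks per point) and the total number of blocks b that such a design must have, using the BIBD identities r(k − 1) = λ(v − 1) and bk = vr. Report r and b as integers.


Any 2-(v, k, λ) BIBD satisfies two necessary conditions:
  (i)  Each point sits in r blocks, and counting incidences through any fixed point gives r(k − 1) = λ(v − 1), so r = λ(v − 1)/(k − 1).
  (ii) Total incidences bk = vr, so b = vr/k.
Step 1: r = λ(v − 1)/(k − 1) = 5·(37 − 1)/(2 − 1) = 5·36/1 = 180/1 = 180.
Step 2: b = vr/k = 37·180/2 = 6660/2 = 3330.
Check integrality: r = 180 ∈ Z ✓, b = 3330 ∈ Z ✓.
(These identities are necessary conditions: they determine r and b for any design with these parameters, but do not by themselves prove that one exists.)

r = 180, b = 3330.


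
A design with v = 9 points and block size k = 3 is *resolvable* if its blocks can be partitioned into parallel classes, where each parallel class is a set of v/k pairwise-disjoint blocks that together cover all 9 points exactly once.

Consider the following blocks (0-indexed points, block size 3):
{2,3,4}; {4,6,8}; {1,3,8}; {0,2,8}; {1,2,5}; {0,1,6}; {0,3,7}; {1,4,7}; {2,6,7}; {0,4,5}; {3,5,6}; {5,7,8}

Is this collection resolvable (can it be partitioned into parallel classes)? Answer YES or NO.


v = 9, block size k = 3, number of blocks = 12.
For resolvability, blocks must partition into parallel classes of size v/k = 3.
Total blocks must therefore be a multiple of 3: 12 = 3·4 + 0 ⇒ divisible ✓.
Greedy packing gives 4 candidate class(es). Each should be a full parallel class (size 3, covers all 9 points).
  Class 1 (3 blocks): {2,3,4}; {0,1,6}; {5,7,8}. Points covered: [0, 1, 2, 3, 4, 5, 6, 7, 8].
  Class 2 (3 blocks): {4,6,8}; {1,2,5}; {0,3,7}. Points covered: [0, 1, 2, 3, 4, 5, 6, 7, 8].
  Class 3 (3 blocks): {1,3,8}; {2,6,7}; {0,4,5}. Points covered: [0, 1, 2, 3, 4, 5, 6, 7, 8].
  Class 4 (3 blocks): {0,2,8}; {1,4,7}; {3,5,6}. Points covered: [0, 1, 2, 3, 4, 5, 6, 7, 8].
All classes full (size 3)? YES. All classes cover every point? YES.
Resolvable? YES.

YES


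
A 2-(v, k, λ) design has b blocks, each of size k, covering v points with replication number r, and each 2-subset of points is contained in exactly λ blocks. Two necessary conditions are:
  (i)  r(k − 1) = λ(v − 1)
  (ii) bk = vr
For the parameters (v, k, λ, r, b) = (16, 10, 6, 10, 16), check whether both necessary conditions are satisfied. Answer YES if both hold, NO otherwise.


Condition (i): r(k − 1) = 10·9 = 90; λ(v − 1) = 6·15 = 90. Match? YES.
Condition (ii): bk = 16·10 = 160; vr = 16·10 = 160. Match? YES.
Both conditions hold? YES.

YES


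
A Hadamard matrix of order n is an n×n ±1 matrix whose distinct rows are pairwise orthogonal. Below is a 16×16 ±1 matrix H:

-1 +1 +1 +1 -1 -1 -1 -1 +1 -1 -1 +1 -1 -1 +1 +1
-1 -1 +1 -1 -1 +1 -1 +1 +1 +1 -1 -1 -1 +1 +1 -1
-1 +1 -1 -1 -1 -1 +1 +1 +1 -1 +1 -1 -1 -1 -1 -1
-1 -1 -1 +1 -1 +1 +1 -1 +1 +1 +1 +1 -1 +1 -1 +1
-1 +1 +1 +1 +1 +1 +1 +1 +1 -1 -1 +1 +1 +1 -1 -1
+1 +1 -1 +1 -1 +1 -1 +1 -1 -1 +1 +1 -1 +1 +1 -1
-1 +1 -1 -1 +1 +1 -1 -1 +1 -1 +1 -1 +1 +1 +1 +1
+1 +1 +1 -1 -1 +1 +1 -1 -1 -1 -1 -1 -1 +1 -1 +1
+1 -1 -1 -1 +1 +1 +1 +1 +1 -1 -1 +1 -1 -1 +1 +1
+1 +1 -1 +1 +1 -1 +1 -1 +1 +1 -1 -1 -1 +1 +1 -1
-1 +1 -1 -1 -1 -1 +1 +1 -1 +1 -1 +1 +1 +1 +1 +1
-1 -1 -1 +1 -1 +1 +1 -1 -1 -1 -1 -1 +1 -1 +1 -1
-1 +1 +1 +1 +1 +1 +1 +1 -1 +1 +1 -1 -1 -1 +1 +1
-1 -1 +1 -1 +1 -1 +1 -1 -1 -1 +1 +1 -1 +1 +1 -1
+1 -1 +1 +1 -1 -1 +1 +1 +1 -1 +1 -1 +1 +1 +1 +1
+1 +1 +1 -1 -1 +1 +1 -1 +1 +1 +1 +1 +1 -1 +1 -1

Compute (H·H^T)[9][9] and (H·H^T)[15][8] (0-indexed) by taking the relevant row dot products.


Row 8 of H: [1, -1, -1, -1, 1, 1, 1, 1, 1, -1, -1, 1, -1, -1, 1, 1].
Row 9 of H: [1, 1, -1, 1, 1, -1, 1, -1, 1, 1, -1, -1, -1, 1, 1, -1].
Row 15 of H: [1, 1, 1, -1, -1, 1, 1, -1, 1, 1, 1, 1, 1, -1, 1, -1].
(H·H^T)[9][9] = Σ_j H[9][j]·H[9][j] = (1)² + (1)² + (-1)² + (1)² + (1)² + (-1)² + (1)² + (-1)² + (1)² + (1)² + (-1)² + (-1)² + (-1)² + (1)² + (1)² + (-1)² = 1 + 1 + 1 + 1 + 1 + 1 + 1 + 1 + 1 + 1 + 1 + 1 + 1 + 1 + 1 + 1 = 16.
(H·H^T)[15][8] = Σ_j H[15][j]·H[8][j] = (1)·(1) + (1)·(-1) + (1)·(-1) + (-1)·(-1) + (-1)·(1) + (1)·(1) + (1)·(1) + (-1)·(1) + (1)·(1) + (1)·(-1) + (1)·(-1) + (1)·(1) + (1)·(-1) + (-1)·(-1) + (1)·(1) + (-1)·(1) = 1 + -1 + -1 + 1 + -1 + 1 + 1 + -1 + 1 + -1 + -1 + 1 + -1 + 1 + 1 + -1 = 0.
So rows 15 and 8 are orthogonal; the diagonal entry equals n = 16.

(9,9) entry = 16; (15,8) entry = 0.


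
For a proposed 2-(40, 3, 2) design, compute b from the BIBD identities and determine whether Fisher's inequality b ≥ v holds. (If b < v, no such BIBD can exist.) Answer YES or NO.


r = λ(v − 1)/(k − 1) = 2·39/2 = 39.
b = vr/k = 40·39/3 = 520.
Fisher's inequality: b ≥ v ⇔ 520 ≥ 40? YES.

YES


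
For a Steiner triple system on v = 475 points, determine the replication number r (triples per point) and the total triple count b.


An STS(v) is a 2-(v, 3, 1) BIBD: block size k = 3, λ = 1.
Replication: r(k − 1) = λ(v − 1) ⇒ r·2 = 475 − 1 = 474 ⇒ r = 237.
Block count: b = v(v − 1)/6 = 475·474/6 = 225150/6 = 37525.
(Check via bk = vr: 37525·3 = 112575 = 475·237 = 112575 ✓.)

r = 237, b = 37525.


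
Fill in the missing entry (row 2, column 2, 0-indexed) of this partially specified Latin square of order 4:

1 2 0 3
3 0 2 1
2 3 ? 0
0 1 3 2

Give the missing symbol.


Row 2 contains symbols [0, 2, 3] — missing [1].
Column 2 contains symbols [0, 2, 3] — missing [1].
The missing symbol must appear in both missing sets; intersection = [1].
Therefore the hidden value is 1.

Missing value = 1.


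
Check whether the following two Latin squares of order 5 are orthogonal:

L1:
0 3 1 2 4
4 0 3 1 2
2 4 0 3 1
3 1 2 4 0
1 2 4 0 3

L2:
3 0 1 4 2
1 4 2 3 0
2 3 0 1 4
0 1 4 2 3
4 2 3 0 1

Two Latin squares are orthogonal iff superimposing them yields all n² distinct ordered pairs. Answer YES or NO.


Form the n² = 25 superimposed pairs (L1[i][j], L2[i][j]), row by row (rows and columns indexed from 0):
row 0: (0,3) (3,0) (1,1) (2,4) (4,2)
row 1: (4,1) (0,4) (3,2) (1,3) (2,0)
row 2: (2,2) (4,3) (0,0) (3,1) (1,4)
row 3: (3,0) (1,1) (2,4) (4,2) (0,3)
row 4: (1,4) (2,2) (4,3) (0,0) (3,1)
Orthogonality requires all 25 pairs distinct.
But the pair (3,0) repeats: cell (0,1) has L1 = 3, L2 = 0, and cell (3,0) has L1 = 3, L2 = 0.
A repeated pair means some other pair never occurs (only 15 distinct pairs out of 25), so the squares are not orthogonal.
Conclusion: NO.

NO


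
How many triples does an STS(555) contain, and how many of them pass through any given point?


An STS(v) is a 2-(v, 3, 1) BIBD: block size k = 3, λ = 1.
Replication: r(k − 1) = λ(v − 1) ⇒ r·2 = 555 − 1 = 554 ⇒ r = 277.
Block count: bk = vr ⇒ b·3 = 555·277 = 153735 ⇒ b = 51245.

r = 277, b = 51245.


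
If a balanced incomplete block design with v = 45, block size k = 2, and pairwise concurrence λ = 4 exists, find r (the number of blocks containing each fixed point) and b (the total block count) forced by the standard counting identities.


Any 2-(v, k, λ) BIBD satisfies two necessary conditions:
  (i)  Each point sits in r blocks, and counting incidences through any fixed point gives r(k − 1) = λ(v − 1), so r = λ(v − 1)/(k − 1).
  (ii) Total incidences bk = vr, so b = vr/k.
Step 1: r = λ(v − 1)/(k − 1) = 4·(45 − 1)/(2 − 1) = 4·44/1 = 176/1 = 176.
Step 2: b = vr/k = 45·176/2 = 7920/2 = 3960.
Check integrality: r = 176 ∈ Z ✓, b = 3960 ∈ Z ✓.
(These identities are necessary conditions: they determine r and b for any design with these parameters, but do not by themselves prove that one exists.)

r = 176, b = 3960.


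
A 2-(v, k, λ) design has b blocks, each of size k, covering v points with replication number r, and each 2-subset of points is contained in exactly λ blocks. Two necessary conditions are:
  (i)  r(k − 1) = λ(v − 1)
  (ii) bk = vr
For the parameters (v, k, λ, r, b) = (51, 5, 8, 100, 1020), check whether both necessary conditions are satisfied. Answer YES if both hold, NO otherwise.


Condition (i): r(k − 1) = 100·4 = 400; λ(v − 1) = 8·50 = 400. Match? YES.
Condition (ii): bk = 1020·5 = 5100; vr = 51·100 = 5100. Match? YES.
Both conditions hold? YES.

YES


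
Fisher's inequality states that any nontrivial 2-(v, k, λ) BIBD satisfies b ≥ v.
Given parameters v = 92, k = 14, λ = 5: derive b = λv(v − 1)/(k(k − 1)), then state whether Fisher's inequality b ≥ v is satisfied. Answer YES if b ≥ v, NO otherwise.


r = λ(v − 1)/(k − 1) = 5·91/13 = 35.
b = vr/k = 92·35/14 = 230.
Fisher's inequality: b ≥ v ⇔ 230 ≥ 92? YES.

YES


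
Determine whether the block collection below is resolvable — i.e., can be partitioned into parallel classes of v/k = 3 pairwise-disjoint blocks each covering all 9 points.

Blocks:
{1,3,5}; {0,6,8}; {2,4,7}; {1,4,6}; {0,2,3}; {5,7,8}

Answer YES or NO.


v = 9, block size k = 3, number of blocks = 6.
For resolvability, blocks must partition into parallel classes of size v/k = 3.
Total blocks must therefore be a multiple of 3: 6 = 3·2 + 0 ⇒ divisible ✓.
Greedy packing gives 2 candidate class(es). Each should be a full parallel class (size 3, covers all 9 points).
  Class 1 (3 blocks): {1,3,5}; {0,6,8}; {2,4,7}. Points covered: [0, 1, 2, 3, 4, 5, 6, 7, 8].
  Class 2 (3 blocks): {1,4,6}; {0,2,3}; {5,7,8}. Points covered: [0, 1, 2, 3, 4, 5, 6, 7, 8].
All classes full (size 3)? YES. All classes cover every point? YES.
Resolvable? YES.

YES


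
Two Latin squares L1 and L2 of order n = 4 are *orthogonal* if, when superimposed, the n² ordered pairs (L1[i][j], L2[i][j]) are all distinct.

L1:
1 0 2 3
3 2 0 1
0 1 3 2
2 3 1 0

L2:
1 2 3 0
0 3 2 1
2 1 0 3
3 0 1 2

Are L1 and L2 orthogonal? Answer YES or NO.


Form the n² = 16 superimposed pairs (L1[i][j], L2[i][j]), row by row (rows and columns indexed from 0):
row 0: (1,1) (0,2) (2,3) (3,0)
row 1: (3,0) (2,3) (0,2) (1,1)
row 2: (0,2) (1,1) (3,0) (2,3)
row 3: (2,3) (3,0) (1,1) (0,2)
Orthogonality requires all 16 pairs distinct.
But the pair (3,0) repeats: cell (0,3) has L1 = 3, L2 = 0, and cell (1,0) has L1 = 3, L2 = 0.
A repeated pair means some other pair never occurs (only 4 distinct pairs out of 16), so the squares are not orthogonal.
Conclusion: NO.

NO


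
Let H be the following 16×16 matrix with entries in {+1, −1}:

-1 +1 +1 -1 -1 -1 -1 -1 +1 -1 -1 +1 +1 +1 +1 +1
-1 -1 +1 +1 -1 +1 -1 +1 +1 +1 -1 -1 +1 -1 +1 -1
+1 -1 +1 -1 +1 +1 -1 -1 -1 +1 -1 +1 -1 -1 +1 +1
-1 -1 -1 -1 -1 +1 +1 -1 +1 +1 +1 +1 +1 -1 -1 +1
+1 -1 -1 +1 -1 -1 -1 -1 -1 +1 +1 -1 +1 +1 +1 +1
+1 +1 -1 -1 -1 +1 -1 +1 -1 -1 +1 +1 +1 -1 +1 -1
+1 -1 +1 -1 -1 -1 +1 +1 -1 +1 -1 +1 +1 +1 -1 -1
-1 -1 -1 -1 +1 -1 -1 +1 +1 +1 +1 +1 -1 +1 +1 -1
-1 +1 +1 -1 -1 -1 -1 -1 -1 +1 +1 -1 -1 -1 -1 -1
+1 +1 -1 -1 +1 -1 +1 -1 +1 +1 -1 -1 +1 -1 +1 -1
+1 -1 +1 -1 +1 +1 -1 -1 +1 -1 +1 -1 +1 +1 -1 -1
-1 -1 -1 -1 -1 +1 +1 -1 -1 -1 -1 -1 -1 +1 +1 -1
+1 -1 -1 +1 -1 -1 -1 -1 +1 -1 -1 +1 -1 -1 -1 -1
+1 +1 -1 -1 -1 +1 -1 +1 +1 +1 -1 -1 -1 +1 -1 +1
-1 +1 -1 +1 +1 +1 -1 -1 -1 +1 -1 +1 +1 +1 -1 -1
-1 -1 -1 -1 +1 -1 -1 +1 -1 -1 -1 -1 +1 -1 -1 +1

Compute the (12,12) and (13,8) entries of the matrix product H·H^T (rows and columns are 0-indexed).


Row 8 of H: [-1, 1, 1, -1, -1, -1, -1, -1, -1, 1, 1, -1, -1, -1, -1, -1].
Row 12 of H: [1, -1, -1, 1, -1, -1, -1, -1, 1, -1, -1, 1, -1, -1, -1, -1].
Row 13 of H: [1, 1, -1, -1, -1, 1, -1, 1, 1, 1, -1, -1, -1, 1, -1, 1].
(H·H^T)[12][12] = Σ_j H[12][j]·H[12][j] = (1)² + (-1)² + (-1)² + (1)² + (-1)² + (-1)² + (-1)² + (-1)² + (1)² + (-1)² + (-1)² + (1)² + (-1)² + (-1)² + (-1)² + (-1)² = 1 + 1 + 1 + 1 + 1 + 1 + 1 + 1 + 1 + 1 + 1 + 1 + 1 + 1 + 1 + 1 = 16.
(H·H^T)[13][8] = Σ_j H[13][j]·H[8][j] = (1)·(-1) + (1)·(1) + (-1)·(1) + (-1)·(-1) + (-1)·(-1) + (1)·(-1) + (-1)·(-1) + (1)·(-1) + (1)·(-1) + (1)·(1) + (-1)·(1) + (-1)·(-1) + (-1)·(-1) + (1)·(-1) + (-1)·(-1) + (1)·(-1) = -1 + 1 + -1 + 1 + 1 + -1 + 1 + -1 + -1 + 1 + -1 + 1 + 1 + -1 + 1 + -1 = 0.
So rows 13 and 8 are orthogonal; the diagonal entry equals n = 16.

(12,12) entry = 16; (13,8) entry = 0.


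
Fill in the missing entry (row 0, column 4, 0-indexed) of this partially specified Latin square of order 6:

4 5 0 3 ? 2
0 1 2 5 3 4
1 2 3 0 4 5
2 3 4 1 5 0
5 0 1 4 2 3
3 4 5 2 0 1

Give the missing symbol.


Row 0 contains symbols [0, 2, 3, 4, 5] — missing [1].
Column 4 contains symbols [0, 2, 3, 4, 5] — missing [1].
The missing symbol must appear in both missing sets; intersection = [1].
Therefore the hidden value is 1.

Missing value = 1.


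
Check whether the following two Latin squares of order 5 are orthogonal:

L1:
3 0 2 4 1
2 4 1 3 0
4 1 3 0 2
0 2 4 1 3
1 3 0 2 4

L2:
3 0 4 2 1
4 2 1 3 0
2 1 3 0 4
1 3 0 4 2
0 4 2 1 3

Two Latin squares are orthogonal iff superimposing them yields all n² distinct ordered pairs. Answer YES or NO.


Form the n² = 25 superimposed pairs (L1[i][j], L2[i][j]), row by row (rows and columns indexed from 0):
row 0: (3,3) (0,0) (2,4) (4,2) (1,1)
row 1: (2,4) (4,2) (1,1) (3,3) (0,0)
row 2: (4,2) (1,1) (3,3) (0,0) (2,4)
row 3: (0,1) (2,3) (4,0) (1,4) (3,2)
row 4: (1,0) (3,4) (0,2) (2,1) (4,3)
Orthogonality requires all 25 pairs distinct.
But the pair (2,4) repeats: cell (0,2) has L1 = 2, L2 = 4, and cell (1,0) has L1 = 2, L2 = 4.
A repeated pair means some other pair never occurs (only 15 distinct pairs out of 25), so the squares are not orthogonal.
Conclusion: NO.

NO


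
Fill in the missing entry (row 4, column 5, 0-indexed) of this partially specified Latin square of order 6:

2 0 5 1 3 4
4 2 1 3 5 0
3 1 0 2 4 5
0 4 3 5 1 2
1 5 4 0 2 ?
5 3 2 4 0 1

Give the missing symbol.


Row 4 contains symbols [0, 1, 2, 4, 5] — missing [3].
Column 5 contains symbols [0, 1, 2, 4, 5] — missing [3].
The missing symbol must appear in both missing sets; intersection = [3].
Therefore the hidden value is 3.

Missing value = 3.


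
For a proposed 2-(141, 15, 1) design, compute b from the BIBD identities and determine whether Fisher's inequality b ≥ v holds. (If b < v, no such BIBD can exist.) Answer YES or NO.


b = λv(v − 1)/(k(k − 1)) = 1·141·140/(15·14) = 19740/210 = 94.
Compare with v = 141: b < v, so Fisher's inequality fails.

NO


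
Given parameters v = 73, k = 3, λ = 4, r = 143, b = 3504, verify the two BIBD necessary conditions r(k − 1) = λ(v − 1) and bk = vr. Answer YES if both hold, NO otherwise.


Condition (i): r(k − 1) = 143·2 = 286; λ(v − 1) = 4·72 = 288. Match? NO.
Condition (ii): bk = 3504·3 = 10512; vr = 73·143 = 10439. Match? NO.
Both conditions hold? NO.

NO


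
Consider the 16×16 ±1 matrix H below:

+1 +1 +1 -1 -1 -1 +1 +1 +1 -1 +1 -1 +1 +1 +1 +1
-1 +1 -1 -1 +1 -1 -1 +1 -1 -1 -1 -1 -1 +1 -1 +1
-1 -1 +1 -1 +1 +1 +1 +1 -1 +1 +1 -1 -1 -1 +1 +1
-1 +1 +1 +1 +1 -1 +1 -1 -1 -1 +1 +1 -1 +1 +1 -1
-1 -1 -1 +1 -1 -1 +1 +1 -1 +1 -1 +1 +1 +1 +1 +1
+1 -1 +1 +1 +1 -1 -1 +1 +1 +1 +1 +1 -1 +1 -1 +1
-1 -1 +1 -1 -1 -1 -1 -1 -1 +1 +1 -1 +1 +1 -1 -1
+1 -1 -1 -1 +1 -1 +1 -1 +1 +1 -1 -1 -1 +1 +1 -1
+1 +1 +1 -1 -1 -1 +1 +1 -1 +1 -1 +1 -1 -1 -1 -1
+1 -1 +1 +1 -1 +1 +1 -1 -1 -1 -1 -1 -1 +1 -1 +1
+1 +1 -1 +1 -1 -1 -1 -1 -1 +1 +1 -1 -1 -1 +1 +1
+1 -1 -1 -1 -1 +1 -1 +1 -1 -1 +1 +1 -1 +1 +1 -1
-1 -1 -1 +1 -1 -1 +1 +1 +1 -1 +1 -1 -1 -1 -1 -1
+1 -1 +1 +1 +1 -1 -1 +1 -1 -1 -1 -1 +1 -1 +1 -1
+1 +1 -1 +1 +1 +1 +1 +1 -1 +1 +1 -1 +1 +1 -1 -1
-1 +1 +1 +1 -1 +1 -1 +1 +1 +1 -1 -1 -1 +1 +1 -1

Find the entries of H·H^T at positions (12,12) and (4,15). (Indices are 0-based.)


Row 4 of H: [-1, -1, -1, 1, -1, -1, 1, 1, -1, 1, -1, 1, 1, 1, 1, 1].
Row 12 of H: [-1, -1, -1, 1, -1, -1, 1, 1, 1, -1, 1, -1, -1, -1, -1, -1].
Row 15 of H: [-1, 1, 1, 1, -1, 1, -1, 1, 1, 1, -1, -1, -1, 1, 1, -1].
(H·H^T)[12][12] = Σ_j H[12][j]·H[12][j] = (-1)² + (-1)² + (-1)² + (1)² + (-1)² + (-1)² + (1)² + (1)² + (1)² + (-1)² + (1)² + (-1)² + (-1)² + (-1)² + (-1)² + (-1)² = 1 + 1 + 1 + 1 + 1 + 1 + 1 + 1 + 1 + 1 + 1 + 1 + 1 + 1 + 1 + 1 = 16.
(H·H^T)[4][15] = Σ_j H[4][j]·H[15][j] = (-1)·(-1) + (-1)·(1) + (-1)·(1) + (1)·(1) + (-1)·(-1) + (-1)·(1) + (1)·(-1) + (1)·(1) + (-1)·(1) + (1)·(1) + (-1)·(-1) + (1)·(-1) + (1)·(-1) + (1)·(1) + (1)·(1) + (1)·(-1) = 1 + -1 + -1 + 1 + 1 + -1 + -1 + 1 + -1 + 1 + 1 + -1 + -1 + 1 + 1 + -1 = 0.
So rows 4 and 15 are orthogonal; the diagonal entry equals n = 16.

(12,12) entry = 16; (4,15) entry = 0.


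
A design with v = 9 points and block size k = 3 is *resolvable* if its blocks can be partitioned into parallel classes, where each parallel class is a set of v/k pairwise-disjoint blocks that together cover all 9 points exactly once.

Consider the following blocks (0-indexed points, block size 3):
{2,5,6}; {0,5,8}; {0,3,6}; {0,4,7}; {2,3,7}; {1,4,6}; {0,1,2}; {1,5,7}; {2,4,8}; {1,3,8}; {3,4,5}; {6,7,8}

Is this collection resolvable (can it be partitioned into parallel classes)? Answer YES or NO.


v = 9, block size k = 3, number of blocks = 12.
For resolvability, blocks must partition into parallel classes of size v/k = 3.
Total blocks must therefore be a multiple of 3: 12 = 3·4 + 0 ⇒ divisible ✓.
Greedy packing gives 4 candidate class(es). Each should be a full parallel class (size 3, covers all 9 points).
  Class 1 (3 blocks): {2,5,6}; {0,4,7}; {1,3,8}. Points covered: [0, 1, 2, 3, 4, 5, 6, 7, 8].
  Class 2 (3 blocks): {0,5,8}; {2,3,7}; {1,4,6}. Points covered: [0, 1, 2, 3, 4, 5, 6, 7, 8].
  Class 3 (3 blocks): {0,3,6}; {1,5,7}; {2,4,8}. Points covered: [0, 1, 2, 3, 4, 5, 6, 7, 8].
  Class 4 (3 blocks): {0,1,2}; {3,4,5}; {6,7,8}. Points covered: [0, 1, 2, 3, 4, 5, 6, 7, 8].
All classes full (size 3)? YES. All classes cover every point? YES.
Resolvable? YES.

YES


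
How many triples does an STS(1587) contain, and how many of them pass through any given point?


An STS(v) is a 2-(v, 3, 1) BIBD: block size k = 3, λ = 1.
Replication: r(k − 1) = λ(v − 1) ⇒ r·2 = 1587 − 1 = 1586 ⇒ r = 793.
Block count: b = v(v − 1)/6 = 1587·1586/6 = 2516982/6 = 419497.
(Check via bk = vr: 419497·3 = 1258491 = 1587·793 = 1258491 ✓.)

r = 793, b = 419497.


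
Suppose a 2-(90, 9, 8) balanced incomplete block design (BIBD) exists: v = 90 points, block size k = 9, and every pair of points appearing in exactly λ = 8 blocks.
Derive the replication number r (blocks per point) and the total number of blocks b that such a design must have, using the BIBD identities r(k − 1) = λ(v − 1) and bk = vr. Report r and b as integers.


Any 2-(v, k, λ) BIBD satisfies two necessary conditions:
  (i)  Each point sits in r blocks, and counting incidences through any fixed point gives r(k − 1) = λ(v − 1), so r = λ(v − 1)/(k − 1).
  (ii) Total incidences bk = vr, so b = vr/k.
Step 1: r = λ(v − 1)/(k − 1) = 8·(90 − 1)/(9 − 1) = 8·89/8 = 712/8 = 89.
Step 2: b = vr/k = 90·89/9 = 8010/9 = 890.
Check integrality: r = 89 ∈ Z ✓, b = 890 ∈ Z ✓.
(These identities are necessary conditions: they determine r and b for any design with these parameters, but do not by themselves prove that one exists.)

r = 89, b = 890.


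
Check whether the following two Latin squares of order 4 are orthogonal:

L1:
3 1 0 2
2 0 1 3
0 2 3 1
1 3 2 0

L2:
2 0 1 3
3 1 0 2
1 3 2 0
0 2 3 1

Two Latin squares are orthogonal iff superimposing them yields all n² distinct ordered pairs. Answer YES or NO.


Form the n² = 16 superimposed pairs (L1[i][j], L2[i][j]), row by row (rows and columns indexed from 0):
row 0: (3,2) (1,0) (0,1) (2,3)
row 1: (2,3) (0,1) (1,0) (3,2)
row 2: (0,1) (2,3) (3,2) (1,0)
row 3: (1,0) (3,2) (2,3) (0,1)
Orthogonality requires all 16 pairs distinct.
But the pair (2,3) repeats: cell (0,3) has L1 = 2, L2 = 3, and cell (1,0) has L1 = 2, L2 = 3.
A repeated pair means some other pair never occurs (only 4 distinct pairs out of 16), so the squares are not orthogonal.
Conclusion: NO.

NO


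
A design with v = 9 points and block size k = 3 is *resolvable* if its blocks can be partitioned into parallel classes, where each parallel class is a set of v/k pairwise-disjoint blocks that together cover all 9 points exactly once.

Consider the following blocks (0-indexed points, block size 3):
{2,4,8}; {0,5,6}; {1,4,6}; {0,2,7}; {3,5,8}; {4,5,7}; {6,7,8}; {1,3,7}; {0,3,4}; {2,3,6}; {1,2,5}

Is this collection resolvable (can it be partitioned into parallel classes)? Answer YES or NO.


v = 9, block size k = 3, number of blocks = 11.
For resolvability, blocks must partition into parallel classes of size v/k = 3.
Total blocks must therefore be a multiple of 3: 11 = 3·3 + 2 ⇒ not divisible ✗.
Resolvable? NO.

NO


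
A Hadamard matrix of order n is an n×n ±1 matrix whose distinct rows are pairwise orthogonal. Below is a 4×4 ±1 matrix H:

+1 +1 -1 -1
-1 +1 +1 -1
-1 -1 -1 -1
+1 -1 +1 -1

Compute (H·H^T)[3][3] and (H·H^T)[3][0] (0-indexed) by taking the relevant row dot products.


Row 0 of H: [1, 1, -1, -1].
Row 3 of H: [1, -1, 1, -1].
(H·H^T)[3][3] = Σ_j H[3][j]·H[3][j] = (1)² + (-1)² + (1)² + (-1)² = 1 + 1 + 1 + 1 = 4.
(H·H^T)[3][0] = Σ_j H[3][j]·H[0][j] = (1)·(1) + (-1)·(1) + (1)·(-1) + (-1)·(-1) = 1 + -1 + -1 + 1 = 0.
So rows 3 and 0 are orthogonal; the diagonal entry equals n = 4.

(3,3) entry = 4; (3,0) entry = 0.


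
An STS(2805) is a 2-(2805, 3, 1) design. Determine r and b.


An STS(v) is a 2-(v, 3, 1) BIBD: block size k = 3, λ = 1.
Replication: r(k − 1) = λ(v − 1) ⇒ r·2 = 2805 − 1 = 2804 ⇒ r = 1402.
Block count: b = v(v − 1)/6 = 2805·2804/6 = 7865220/6 = 1310870.

r = 1402, b = 1310870.


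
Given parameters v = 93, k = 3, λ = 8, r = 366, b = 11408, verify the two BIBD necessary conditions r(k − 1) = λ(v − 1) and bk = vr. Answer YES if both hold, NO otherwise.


Condition (i): r(k − 1) = 366·2 = 732; λ(v − 1) = 8·92 = 736. Match? NO.
Condition (ii): bk = 11408·3 = 34224; vr = 93·366 = 34038. Match? NO.
Both conditions hold? NO.

NO


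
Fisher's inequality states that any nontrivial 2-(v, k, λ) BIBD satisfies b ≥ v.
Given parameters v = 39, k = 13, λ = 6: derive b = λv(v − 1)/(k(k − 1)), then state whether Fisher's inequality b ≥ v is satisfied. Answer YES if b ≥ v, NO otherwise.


r = λ(v − 1)/(k − 1) = 6·38/12 = 19.
b = vr/k = 39·19/13 = 57.
Fisher's inequality: b ≥ v ⇔ 57 ≥ 39? YES.

YES


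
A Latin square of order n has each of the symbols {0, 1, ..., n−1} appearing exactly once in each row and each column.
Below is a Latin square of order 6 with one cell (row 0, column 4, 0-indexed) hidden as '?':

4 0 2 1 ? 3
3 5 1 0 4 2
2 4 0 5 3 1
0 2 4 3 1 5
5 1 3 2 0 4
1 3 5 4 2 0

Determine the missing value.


Row 0 contains symbols [0, 1, 2, 3, 4] — missing [5].
Column 4 contains symbols [0, 1, 2, 3, 4] — missing [5].
The missing symbol must appear in both missing sets; intersection = [5].
Therefore the hidden value is 5.

Missing value = 5.


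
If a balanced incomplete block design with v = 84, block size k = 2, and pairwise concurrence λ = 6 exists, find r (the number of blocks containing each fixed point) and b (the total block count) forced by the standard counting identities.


Any 2-(v, k, λ) BIBD satisfies two necessary conditions:
  (i)  Each point sits in r blocks, and counting incidences through any fixed point gives r(k − 1) = λ(v − 1), so r = λ(v − 1)/(k − 1).
  (ii) Total incidences bk = vr, so b = vr/k.
Step 1: r = λ(v − 1)/(k − 1) = 6·(84 − 1)/(2 − 1) = 6·83/1 = 498/1 = 498.
Step 2: b = vr/k = 84·498/2 = 41832/2 = 20916.
Check integrality: r = 498 ∈ Z ✓, b = 20916 ∈ Z ✓.
(These identities are necessary conditions: they determine r and b for any design with these parameters, but do not by themselves prove that one exists.)

r = 498, b = 20916.


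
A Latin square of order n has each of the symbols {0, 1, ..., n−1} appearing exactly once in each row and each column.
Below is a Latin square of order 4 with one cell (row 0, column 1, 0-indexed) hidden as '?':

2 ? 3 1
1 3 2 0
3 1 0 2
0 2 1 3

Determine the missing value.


Row 0 contains symbols [1, 2, 3] — missing [0].
Column 1 contains symbols [1, 2, 3] — missing [0].
The missing symbol must appear in both missing sets; intersection = [0].
Therefore the hidden value is 0.

Missing value = 0.


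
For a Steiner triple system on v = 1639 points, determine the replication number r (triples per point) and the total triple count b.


An STS(v) is a 2-(v, 3, 1) BIBD: block size k = 3, λ = 1.
Replication: r(k − 1) = λ(v − 1) ⇒ r·2 = 1639 − 1 = 1638 ⇒ r = 819.
Block count: b = v(v − 1)/6 = 1639·1638/6 = 2684682/6 = 447447.

r = 819, b = 447447.


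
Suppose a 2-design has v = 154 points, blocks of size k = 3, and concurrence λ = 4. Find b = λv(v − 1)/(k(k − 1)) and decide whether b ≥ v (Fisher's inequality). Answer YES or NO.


b = λv(v − 1)/(k(k − 1)) = 4·154·153/(3·2) = 94248/6 = 15708.
Compare with v = 154: b ≥ v, so Fisher's inequality holds.

YES


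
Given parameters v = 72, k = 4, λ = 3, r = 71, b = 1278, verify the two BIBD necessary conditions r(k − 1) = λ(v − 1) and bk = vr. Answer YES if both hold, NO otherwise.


Condition (i): r(k − 1) = 71·3 = 213; λ(v − 1) = 3·71 = 213. Match? YES.
Condition (ii): bk = 1278·4 = 5112; vr = 72·71 = 5112. Match? YES.
Both conditions hold? YES.

YES


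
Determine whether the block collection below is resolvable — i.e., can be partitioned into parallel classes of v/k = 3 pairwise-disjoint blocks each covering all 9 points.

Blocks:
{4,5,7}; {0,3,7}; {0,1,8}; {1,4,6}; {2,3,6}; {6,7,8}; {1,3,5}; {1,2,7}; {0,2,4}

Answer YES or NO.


v = 9, block size k = 3, number of blocks = 9.
For resolvability, blocks must partition into parallel classes of size v/k = 3.
Total blocks must therefore be a multiple of 3: 9 = 3·3 + 0 ⇒ divisible ✓.
Consider block {0,3,7}. The only other block(s) in the collection disjoint from it are {1,4,6} — just 1 block(s). Any parallel class containing {0,3,7} would need 2 other blocks each disjoint from it, so no parallel class of size 3 can contain {0,3,7}.
Since every block must belong to some parallel class in a resolution, the collection cannot be partitioned into parallel classes.
Resolvable? NO.

NO


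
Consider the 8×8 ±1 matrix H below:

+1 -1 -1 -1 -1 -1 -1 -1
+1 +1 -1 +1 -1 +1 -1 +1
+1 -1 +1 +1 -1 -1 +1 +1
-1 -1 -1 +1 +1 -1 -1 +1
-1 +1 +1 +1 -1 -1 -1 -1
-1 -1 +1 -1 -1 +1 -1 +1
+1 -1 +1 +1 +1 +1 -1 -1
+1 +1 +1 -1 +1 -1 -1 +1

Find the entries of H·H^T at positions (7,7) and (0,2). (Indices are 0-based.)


Row 0 of H: [1, -1, -1, -1, -1, -1, -1, -1].
Row 2 of H: [1, -1, 1, 1, -1, -1, 1, 1].
Row 7 of H: [1, 1, 1, -1, 1, -1, -1, 1].
(H·H^T)[7][7] = Σ_j H[7][j]·H[7][j] = (1)² + (1)² + (1)² + (-1)² + (1)² + (-1)² + (-1)² + (1)² = 1 + 1 + 1 + 1 + 1 + 1 + 1 + 1 = 8.
(H·H^T)[0][2] = Σ_j H[0][j]·H[2][j] = (1)·(1) + (-1)·(-1) + (-1)·(1) + (-1)·(1) + (-1)·(-1) + (-1)·(-1) + (-1)·(1) + (-1)·(1) = 1 + 1 + -1 + -1 + 1 + 1 + -1 + -1 = 0.
So rows 0 and 2 are orthogonal; the diagonal entry equals n = 8.

(7,7) entry = 8; (0,2) entry = 0.


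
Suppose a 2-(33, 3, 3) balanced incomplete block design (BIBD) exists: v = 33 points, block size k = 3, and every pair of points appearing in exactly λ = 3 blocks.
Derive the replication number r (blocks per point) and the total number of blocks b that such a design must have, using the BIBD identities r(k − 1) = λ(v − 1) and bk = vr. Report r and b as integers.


Any 2-(v, k, λ) BIBD satisfies two necessary conditions:
  (i)  Each point sits in r blocks, and counting incidences through any fixed point gives r(k − 1) = λ(v − 1), so r = λ(v − 1)/(k − 1).
  (ii) Total incidences bk = vr, so b = vr/k.
Step 1: r = λ(v − 1)/(k − 1) = 3·(33 − 1)/(3 − 1) = 3·32/2 = 96/2 = 48.
Step 2: b = vr/k = 33·48/3 = 1584/3 = 528.
Check integrality: r = 48 ∈ Z ✓, b = 528 ∈ Z ✓.
(These identities are necessary conditions: they determine r and b for any design with these parameters, but do not by themselves prove that one exists.)

r = 48, b = 528.


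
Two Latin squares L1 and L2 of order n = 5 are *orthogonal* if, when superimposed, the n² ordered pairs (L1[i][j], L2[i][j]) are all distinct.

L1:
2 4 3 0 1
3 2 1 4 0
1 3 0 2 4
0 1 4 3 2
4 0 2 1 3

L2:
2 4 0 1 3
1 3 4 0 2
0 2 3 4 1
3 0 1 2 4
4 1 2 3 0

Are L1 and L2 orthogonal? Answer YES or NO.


Form the n² = 25 superimposed pairs (L1[i][j], L2[i][j]), row by row (rows and columns indexed from 0):
row 0: (2,2) (4,4) (3,0) (0,1) (1,3)
row 1: (3,1) (2,3) (1,4) (4,0) (0,2)
row 2: (1,0) (3,2) (0,3) (2,4) (4,1)
row 3: (0,3) (1,0) (4,1) (3,2) (2,4)
row 4: (4,4) (0,1) (2,2) (1,3) (3,0)
Orthogonality requires all 25 pairs distinct.
But the pair (0,3) repeats: cell (2,2) has L1 = 0, L2 = 3, and cell (3,0) has L1 = 0, L2 = 3.
A repeated pair means some other pair never occurs (only 15 distinct pairs out of 25), so the squares are not orthogonal.
Conclusion: NO.

NO


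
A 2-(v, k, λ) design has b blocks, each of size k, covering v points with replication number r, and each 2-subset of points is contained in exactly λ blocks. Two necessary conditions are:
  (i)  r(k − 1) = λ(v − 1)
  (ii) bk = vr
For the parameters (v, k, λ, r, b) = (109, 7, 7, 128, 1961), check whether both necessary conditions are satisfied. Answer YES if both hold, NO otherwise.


Condition (i): r(k − 1) = 128·6 = 768; λ(v − 1) = 7·108 = 756. Match? NO.
Condition (ii): bk = 1961·7 = 13727; vr = 109·128 = 13952. Match? NO.
Both conditions hold? NO.

NO


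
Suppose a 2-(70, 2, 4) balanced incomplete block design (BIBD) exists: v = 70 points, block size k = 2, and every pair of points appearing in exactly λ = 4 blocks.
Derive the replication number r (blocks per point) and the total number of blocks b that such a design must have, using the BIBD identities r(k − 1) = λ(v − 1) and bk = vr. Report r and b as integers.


Any 2-(v, k, λ) BIBD satisfies two necessary conditions:
  (i)  Each point sits in r blocks, and counting incidences through any fixed point gives r(k − 1) = λ(v − 1), so r = λ(v − 1)/(k − 1).
  (ii) Total incidences bk = vr, so b = vr/k.
Step 1: r = λ(v − 1)/(k − 1) = 4·(70 − 1)/(2 − 1) = 4·69/1 = 276/1 = 276.
Step 2: b = vr/k = 70·276/2 = 19320/2 = 9660.
Check integrality: r = 276 ∈ Z ✓, b = 9660 ∈ Z ✓.
(These identities are necessary conditions: they determine r and b for any design with these parameters, but do not by themselves prove that one exists.)

r = 276, b = 9660.


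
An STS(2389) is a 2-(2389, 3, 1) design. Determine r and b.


An STS(v) is a 2-(v, 3, 1) BIBD: block size k = 3, λ = 1.
Replication: r(k − 1) = λ(v − 1) ⇒ r·2 = 2389 − 1 = 2388 ⇒ r = 1194.
Block count: bk = vr ⇒ b·3 = 2389·1194 = 2852466 ⇒ b = 950822.
(Check via b = v(v − 1)/6 = 2389·2388/6 = 5704932/6 = 950822.)

r = 1194, b = 950822.


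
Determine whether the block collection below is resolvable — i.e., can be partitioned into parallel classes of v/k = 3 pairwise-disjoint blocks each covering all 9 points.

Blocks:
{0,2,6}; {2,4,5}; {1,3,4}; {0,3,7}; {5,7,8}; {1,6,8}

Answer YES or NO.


v = 9, block size k = 3, number of blocks = 6.
For resolvability, blocks must partition into parallel classes of size v/k = 3.
Total blocks must therefore be a multiple of 3: 6 = 3·2 + 0 ⇒ divisible ✓.
Greedy packing gives 2 candidate class(es). Each should be a full parallel class (size 3, covers all 9 points).
  Class 1 (3 blocks): {0,2,6}; {1,3,4}; {5,7,8}. Points covered: [0, 1, 2, 3, 4, 5, 6, 7, 8].
  Class 2 (3 blocks): {2,4,5}; {0,3,7}; {1,6,8}. Points covered: [0, 1, 2, 3, 4, 5, 6, 7, 8].
All classes full (size 3)? YES. All classes cover every point? YES.
Resolvable? YES.

YES


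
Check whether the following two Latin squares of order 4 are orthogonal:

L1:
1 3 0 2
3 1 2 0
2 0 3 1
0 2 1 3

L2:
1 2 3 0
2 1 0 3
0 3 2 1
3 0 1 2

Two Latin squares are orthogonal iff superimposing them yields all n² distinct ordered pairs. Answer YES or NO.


Form the n² = 16 superimposed pairs (L1[i][j], L2[i][j]), row by row (rows and columns indexed from 0):
row 0: (1,1) (3,2) (0,3) (2,0)
row 1: (3,2) (1,1) (2,0) (0,3)
row 2: (2,0) (0,3) (3,2) (1,1)
row 3: (0,3) (2,0) (1,1) (3,2)
Orthogonality requires all 16 pairs distinct.
But the pair (3,2) repeats: cell (0,1) has L1 = 3, L2 = 2, and cell (1,0) has L1 = 3, L2 = 2.
A repeated pair means some other pair never occurs (only 4 distinct pairs out of 16), so the squares are not orthogonal.
Conclusion: NO.

NO


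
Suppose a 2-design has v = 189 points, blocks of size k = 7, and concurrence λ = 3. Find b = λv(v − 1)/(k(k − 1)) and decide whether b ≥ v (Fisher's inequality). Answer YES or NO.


b = λv(v − 1)/(k(k − 1)) = 3·189·188/(7·6) = 106596/42 = 2538.
Compare with v = 189: b ≥ v, so Fisher's inequality holds.

YES


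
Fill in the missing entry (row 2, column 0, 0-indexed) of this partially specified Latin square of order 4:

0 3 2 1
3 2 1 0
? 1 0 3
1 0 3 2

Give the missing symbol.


Row 2 contains symbols [0, 1, 3] — missing [2].
Column 0 contains symbols [0, 1, 3] — missing [2].
The missing symbol must appear in both missing sets; intersection = [2].
Therefore the hidden value is 2.

Missing value = 2.


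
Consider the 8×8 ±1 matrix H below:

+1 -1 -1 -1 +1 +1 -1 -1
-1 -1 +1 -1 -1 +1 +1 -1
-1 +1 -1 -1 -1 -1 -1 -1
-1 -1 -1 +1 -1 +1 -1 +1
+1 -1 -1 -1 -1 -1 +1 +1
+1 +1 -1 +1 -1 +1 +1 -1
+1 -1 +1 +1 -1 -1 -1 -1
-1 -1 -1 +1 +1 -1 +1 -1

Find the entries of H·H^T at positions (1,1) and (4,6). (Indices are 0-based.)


Row 1 of H: [-1, -1, 1, -1, -1, 1, 1, -1].
Row 4 of H: [1, -1, -1, -1, -1, -1, 1, 1].
Row 6 of H: [1, -1, 1, 1, -1, -1, -1, -1].
(H·H^T)[1][1] = Σ_j H[1][j]·H[1][j] = (-1)² + (-1)² + (1)² + (-1)² + (-1)² + (1)² + (1)² + (-1)² = 1 + 1 + 1 + 1 + 1 + 1 + 1 + 1 = 8.
(H·H^T)[4][6] = Σ_j H[4][j]·H[6][j] = (1)·(1) + (-1)·(-1) + (-1)·(1) + (-1)·(1) + (-1)·(-1) + (-1)·(-1) + (1)·(-1) + (1)·(-1) = 1 + 1 + -1 + -1 + 1 + 1 + -1 + -1 = 0.
So rows 4 and 6 are orthogonal; the diagonal entry equals n = 8.

(1,1) entry = 8; (4,6) entry = 0.


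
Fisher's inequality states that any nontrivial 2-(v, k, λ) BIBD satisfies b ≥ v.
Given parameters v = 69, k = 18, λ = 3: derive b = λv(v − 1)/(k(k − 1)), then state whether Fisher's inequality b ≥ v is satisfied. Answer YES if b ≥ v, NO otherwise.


b = λv(v − 1)/(k(k − 1)) = 3·69·68/(18·17) = 14076/306 = 46.
Compare with v = 69: b < v, so Fisher's inequality fails.

NO


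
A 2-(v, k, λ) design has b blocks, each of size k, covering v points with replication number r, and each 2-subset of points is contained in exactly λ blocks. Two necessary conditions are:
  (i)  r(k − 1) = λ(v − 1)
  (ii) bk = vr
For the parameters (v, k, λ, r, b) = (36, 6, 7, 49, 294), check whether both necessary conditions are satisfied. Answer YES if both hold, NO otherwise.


Condition (i): r(k − 1) = 49·5 = 245; λ(v − 1) = 7·35 = 245. Match? YES.
Condition (ii): bk = 294·6 = 1764; vr = 36·49 = 1764. Match? YES.
Both conditions hold? YES.

YES
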